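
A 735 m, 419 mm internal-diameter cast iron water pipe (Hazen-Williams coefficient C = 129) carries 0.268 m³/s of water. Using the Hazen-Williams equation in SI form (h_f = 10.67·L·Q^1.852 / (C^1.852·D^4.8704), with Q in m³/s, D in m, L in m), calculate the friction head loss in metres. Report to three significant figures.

h_f = 10.67·735·0.268^1.852 / (129^1.852·0.419^4.8704) = 5.841 m

h_f ≈ 5.84 m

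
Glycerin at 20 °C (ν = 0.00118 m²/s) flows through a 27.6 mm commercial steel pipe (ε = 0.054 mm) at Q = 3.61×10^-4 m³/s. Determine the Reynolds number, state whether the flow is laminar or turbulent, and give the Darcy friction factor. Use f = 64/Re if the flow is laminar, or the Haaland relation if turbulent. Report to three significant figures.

Re ≈ 14.1; laminar; f = 64/Re ≈ 4.53

V = 4Q/(πD²) = 0.6034 m/s
Re = VD/ν = 0.6034·0.0276/0.00118 = 14.1
Re < 2300 → laminar → f = 64/Re = 4.535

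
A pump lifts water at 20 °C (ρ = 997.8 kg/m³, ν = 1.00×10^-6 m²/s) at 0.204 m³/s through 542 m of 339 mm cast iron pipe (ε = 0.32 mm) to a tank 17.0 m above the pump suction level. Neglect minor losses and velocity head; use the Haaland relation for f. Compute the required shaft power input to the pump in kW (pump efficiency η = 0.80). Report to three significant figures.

V = 4Q/(πD²) = 2.260 m/s; Re = 7.66×10^5; ε/D = 9.44×10^-4; f = 0.01976
h_f = f(L/D)V²/2g = 8.226 m
Total head H = z + h_f = 17.0 + 8.226 = 25.23 m
P_hyd = ρgQH = 997.8·9.81·0.204·25.23 = 50.37 kW
P_shaft = P_hyd/η = 50.37/0.80 = 62.97 kW

P_shaft ≈ 63.0 kW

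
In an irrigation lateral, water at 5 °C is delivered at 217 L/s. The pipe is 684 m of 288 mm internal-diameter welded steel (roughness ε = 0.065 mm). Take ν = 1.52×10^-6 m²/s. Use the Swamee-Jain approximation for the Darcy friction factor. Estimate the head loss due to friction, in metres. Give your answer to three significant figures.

h_f ≈ 20.8 m

V = 4Q/(πD²) = 4·0.217/(π·0.288²) = 3.331 m/s
Re = VD/ν = 3.331·0.288/1.52×10^-6 = 6.31×10^5 → turbulent
ε/D = 0.065/288 = 2.26×10^-4
Swamee-Jain: f = 0.01547
h_f = f(L/D)V²/(2g) = 0.01547·(684/0.288)·3.331²/(2·9.81) = 20.78 m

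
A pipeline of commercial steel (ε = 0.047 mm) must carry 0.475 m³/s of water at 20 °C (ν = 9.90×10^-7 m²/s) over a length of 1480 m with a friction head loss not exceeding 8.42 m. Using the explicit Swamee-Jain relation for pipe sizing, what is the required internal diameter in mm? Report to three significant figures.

Swamee-Jain (Type III): D = 0.66·[ε^1.25·(LQ²/(gh_f))^4.75 + ν·Q^9.4·(L/(gh_f))^5.2]^0.04
LQ²/(gh_f) = 4.043; L/(gh_f) = 17.92
Term 1 = ε^1.25·(…)^4.75 = 0.00296; Term 2 = ν·Q^9.4·(…)^5.2 = 0.00298
D = 0.66·(0.00296 + 0.00298)^0.04 = 0.5376 m = 538 mm
Check: V = 2.09 m/s, Re = 1.14×10^6, f = 0.01317, h_f = 8.09 m ≈ 8.42 m ✓

D ≈ 538 mm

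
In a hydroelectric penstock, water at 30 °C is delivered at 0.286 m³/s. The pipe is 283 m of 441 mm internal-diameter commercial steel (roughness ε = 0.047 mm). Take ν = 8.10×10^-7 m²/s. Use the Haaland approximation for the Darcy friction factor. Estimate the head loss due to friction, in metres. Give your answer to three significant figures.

h_f ≈ 1.54 m

V = 4Q/(πD²) = 4·0.286/(π·0.441²) = 1.872 m/s
Re = VD/ν = 1.872·0.441/8.10×10^-7 = 1.02×10^6 → turbulent
ε/D = 0.047/441 = 1.07×10^-4
Haaland: f = 0.01340
h_f = f(L/D)V²/(2g) = 0.01340·(283/0.441)·1.872²/(2·9.81) = 1.537 m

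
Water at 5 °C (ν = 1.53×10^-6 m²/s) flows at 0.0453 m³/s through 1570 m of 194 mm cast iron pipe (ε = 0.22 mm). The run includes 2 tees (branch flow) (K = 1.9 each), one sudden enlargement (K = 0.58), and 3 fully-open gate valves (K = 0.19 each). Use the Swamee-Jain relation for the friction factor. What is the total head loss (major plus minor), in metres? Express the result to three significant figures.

V = 4Q/(πD²) = 1.533 m/s; V²/2g = 0.1197 m
Re = 1.94×10^5, ε/D = 0.00113 → f = 0.02174 (Swamee-Jain)
Major: h_f = f(L/D)·V²/2g = 0.02174·8093·0.1197 = 21.06 m
Minor: ΣK = 4.95; h_m = ΣK·V²/2g = 0.5925 m
Total H_L = 21.06 + 0.5925 = 21.65 m

H_L ≈ 21.7 m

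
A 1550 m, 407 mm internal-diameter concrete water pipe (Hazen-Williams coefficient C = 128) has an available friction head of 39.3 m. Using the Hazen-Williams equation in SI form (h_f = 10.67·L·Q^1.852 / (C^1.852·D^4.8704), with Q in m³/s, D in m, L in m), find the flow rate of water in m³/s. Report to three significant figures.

Rearranging: Q = [h_f·C^1.852·D^4.8704 / (10.67·L)]^(1/1.852)
Q = [39.3·128^1.852·0.407^4.8704 / (10.67·1550)]^0.540 = 0.4609 m³/s

Q ≈ 0.461 m³/s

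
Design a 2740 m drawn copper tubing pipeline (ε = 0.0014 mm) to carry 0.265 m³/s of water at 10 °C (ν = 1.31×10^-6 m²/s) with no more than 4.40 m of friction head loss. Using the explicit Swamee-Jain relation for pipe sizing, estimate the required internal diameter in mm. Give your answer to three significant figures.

Swamee-Jain (Type III): D = 0.66·[ε^1.25·(LQ²/(gh_f))^4.75 + ν·Q^9.4·(L/(gh_f))^5.2]^0.04
LQ²/(gh_f) = 4.458; L/(gh_f) = 63.48
Term 1 = ε^1.25·(…)^4.75 = 5.83×10^-5; Term 2 = ν·Q^9.4·(…)^5.2 = 0.0117
D = 0.66·(5.83×10^-5 + 0.0117)^0.04 = 0.5526 m = 553 mm
Check: V = 1.10 m/s, Re = 4.66×10^5, f = 0.01330, h_f = 4.10 m ≈ 4.40 m ✓

D ≈ 553 mm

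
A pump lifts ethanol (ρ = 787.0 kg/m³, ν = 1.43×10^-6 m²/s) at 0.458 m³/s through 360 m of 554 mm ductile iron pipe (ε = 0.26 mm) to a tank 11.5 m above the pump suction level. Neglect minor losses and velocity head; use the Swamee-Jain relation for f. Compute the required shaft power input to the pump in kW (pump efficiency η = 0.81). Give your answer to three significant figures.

V = 4Q/(πD²) = 1.900 m/s; Re = 7.36×10^5; ε/D = 4.69×10^-4; f = 0.01727
h_f = f(L/D)V²/2g = 2.065 m
Total head H = z + h_f = 11.5 + 2.065 = 13.57 m
P_hyd = ρgQH = 787.0·9.81·0.458·13.57 = 47.97 kW
P_shaft = P_hyd/η = 47.97/0.81 = 59.22 kW

P_shaft ≈ 59.2 kW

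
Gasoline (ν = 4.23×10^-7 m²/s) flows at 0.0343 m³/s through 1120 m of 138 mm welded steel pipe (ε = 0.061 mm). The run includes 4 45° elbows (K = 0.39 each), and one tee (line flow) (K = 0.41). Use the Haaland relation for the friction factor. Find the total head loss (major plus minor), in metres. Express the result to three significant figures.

V = 4Q/(πD²) = 2.293 m/s; V²/2g = 0.2680 m
Re = 7.48×10^5, ε/D = 4.42×10^-4 → f = 0.01691 (Haaland)
Major: h_f = f(L/D)·V²/2g = 0.01691·8116·0.2680 = 36.79 m
Minor: ΣK = 1.97; h_m = ΣK·V²/2g = 0.5280 m
Total H_L = 36.79 + 0.5280 = 37.32 m

H_L ≈ 37.3 m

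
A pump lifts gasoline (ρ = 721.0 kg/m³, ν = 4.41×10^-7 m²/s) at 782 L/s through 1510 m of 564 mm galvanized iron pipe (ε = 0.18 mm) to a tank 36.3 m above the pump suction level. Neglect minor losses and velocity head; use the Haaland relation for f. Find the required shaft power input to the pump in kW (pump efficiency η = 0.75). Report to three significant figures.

P_shaft ≈ 419 kW

V = 4Q/(πD²) = 3.130 m/s; Re = 4.00×10^6; ε/D = 3.19×10^-4; f = 0.01533
h_f = f(L/D)V²/2g = 20.49 m
Total head H = z + h_f = 36.3 + 20.49 = 56.79 m
P_hyd = ρgQH = 721.0·9.81·0.782·56.79 = 314.1 kW
P_shaft = P_hyd/η = 314.1/0.75 = 418.8 kW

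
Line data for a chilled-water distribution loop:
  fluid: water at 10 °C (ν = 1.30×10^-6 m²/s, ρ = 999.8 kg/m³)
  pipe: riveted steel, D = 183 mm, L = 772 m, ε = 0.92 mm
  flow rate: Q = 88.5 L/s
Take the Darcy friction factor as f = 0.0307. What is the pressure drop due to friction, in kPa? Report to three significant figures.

Δp ≈ 733 kPa

V = 4Q/(πD²) = 4·0.0885/(π·0.183²) = 3.365 m/s
h_f = f(L/D)V²/(2g) = 0.03070·(772/0.183)·3.365²/(2·9.81) = 74.73 m
Δp = ρg·h_f = 999.8·9.81·74.73 = 733.0 kPa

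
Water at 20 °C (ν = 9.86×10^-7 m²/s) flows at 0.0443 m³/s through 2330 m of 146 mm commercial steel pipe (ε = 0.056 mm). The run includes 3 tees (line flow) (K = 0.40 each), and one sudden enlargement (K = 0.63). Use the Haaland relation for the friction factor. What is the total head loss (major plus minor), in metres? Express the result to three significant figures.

H_L ≈ 97.7 m

V = 4Q/(πD²) = 2.646 m/s; V²/2g = 0.3569 m
Re = 3.92×10^5, ε/D = 3.84×10^-4 → f = 0.01704 (Haaland)
Major: h_f = f(L/D)·V²/2g = 0.01704·15959·0.3569 = 97.02 m
Minor: ΣK = 1.83; h_m = ΣK·V²/2g = 0.6531 m
Total H_L = 97.02 + 0.6531 = 97.67 m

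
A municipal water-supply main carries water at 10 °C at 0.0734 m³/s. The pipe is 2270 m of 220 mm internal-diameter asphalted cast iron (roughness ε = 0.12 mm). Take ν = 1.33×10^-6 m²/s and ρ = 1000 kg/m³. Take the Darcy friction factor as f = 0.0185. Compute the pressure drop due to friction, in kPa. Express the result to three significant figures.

Δp ≈ 356 kPa

V = 4Q/(πD²) = 4·0.0734/(π·0.220²) = 1.931 m/s
h_f = f(L/D)V²/(2g) = 0.01850·(2270/0.220)·1.931²/(2·9.81) = 36.27 m
Δp = ρg·h_f = 1000·9.81·36.27 = 355.8 kPa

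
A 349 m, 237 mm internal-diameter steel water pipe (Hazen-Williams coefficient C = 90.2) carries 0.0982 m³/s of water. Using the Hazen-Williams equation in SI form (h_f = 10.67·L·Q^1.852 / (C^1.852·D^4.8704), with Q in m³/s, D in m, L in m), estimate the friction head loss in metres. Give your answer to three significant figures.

h_f ≈ 13.4 m

h_f = 10.67·349·0.0982^1.852 / (90.2^1.852·0.237^4.8704) = 13.45 m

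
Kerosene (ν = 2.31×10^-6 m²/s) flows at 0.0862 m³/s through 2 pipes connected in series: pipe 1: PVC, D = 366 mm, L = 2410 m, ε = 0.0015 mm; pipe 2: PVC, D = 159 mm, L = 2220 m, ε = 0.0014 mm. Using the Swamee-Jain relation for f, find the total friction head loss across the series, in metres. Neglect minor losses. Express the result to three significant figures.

Pipe 1: V = 0.8193 m/s, Re = 1.30×10^5, ε/D = 4.10×10^-6, f = 0.01696, h_1 = f(L/D)V²/2g = 3.820 m
Pipe 2: V = 4.341 m/s, Re = 2.99×10^5, ε/D = 8.81×10^-6, f = 0.01449, h_2 = f(L/D)V²/2g = 194.3 m
Series → Q common, losses add: H = Σh = 198.1 m

H ≈ 198 m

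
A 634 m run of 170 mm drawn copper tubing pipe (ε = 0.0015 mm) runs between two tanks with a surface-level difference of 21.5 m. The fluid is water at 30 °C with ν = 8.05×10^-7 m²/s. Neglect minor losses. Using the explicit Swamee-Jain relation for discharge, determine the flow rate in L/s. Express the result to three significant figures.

Swamee-Jain (Type II): Q = -0.965·√(gD⁵h_f/L)·ln[ε/(3.7D) + √(3.17ν²L/(gD³h_f))]
√(gD⁵h_f/L) = √(9.81·0.170⁵·21.5/634) = 0.006873
ε/(3.7D) = 2.38×10^-6; √(3.17ν²L/(gD³h_f)) = 3.55×10^-5
Q = -0.965·0.006873·ln(3.784×10^-5) = 0.06753 m³/s
Check: V = 2.98 m/s, Re = 6.28×10^5, f = 0.01274, h_f = 21.4 m ≈ 21.5 m ✓

Q ≈ 67.5 L/s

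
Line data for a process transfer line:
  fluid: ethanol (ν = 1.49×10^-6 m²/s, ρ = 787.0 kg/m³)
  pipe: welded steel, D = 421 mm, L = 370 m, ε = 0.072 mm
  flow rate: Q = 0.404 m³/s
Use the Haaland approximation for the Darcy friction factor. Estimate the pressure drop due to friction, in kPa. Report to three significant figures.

Δp ≈ 42.1 kPa

V = 4Q/(πD²) = 4·0.404/(π·0.421²) = 2.902 m/s
Re = VD/ν = 2.902·0.421/1.49×10^-6 = 8.20×10^5 → turbulent
ε/D = 0.072/421 = 1.71×10^-4
Haaland: f = 0.01444
h_f = f(L/D)V²/(2g) = 0.01444·(370/0.421)·2.902²/(2·9.81) = 5.449 m
Δp = ρg·h_f = 787.0·9.81·5.449 = 42.07 kPa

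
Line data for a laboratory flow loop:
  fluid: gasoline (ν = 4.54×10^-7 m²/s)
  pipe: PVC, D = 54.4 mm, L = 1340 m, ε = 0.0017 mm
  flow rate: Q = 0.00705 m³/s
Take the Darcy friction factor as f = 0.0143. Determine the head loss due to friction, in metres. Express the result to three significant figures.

h_f ≈ 165 m

V = 4Q/(πD²) = 4·0.00705/(π·0.0544²) = 3.033 m/s
h_f = f(L/D)V²/(2g) = 0.01430·(1340/0.0544)·3.033²/(2·9.81) = 165.2 m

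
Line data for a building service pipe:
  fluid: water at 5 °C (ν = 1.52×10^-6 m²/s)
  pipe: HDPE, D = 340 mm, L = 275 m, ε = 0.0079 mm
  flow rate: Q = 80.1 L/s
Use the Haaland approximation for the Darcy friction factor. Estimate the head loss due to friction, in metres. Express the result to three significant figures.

h_f ≈ 0.503 m

V = 4Q/(πD²) = 4·0.0801/(π·0.340²) = 0.8822 m/s
Re = VD/ν = 0.8822·0.340/1.52×10^-6 = 1.97×10^5 → turbulent
ε/D = 0.0079/340 = 2.32×10^-5
Haaland: f = 0.01568
h_f = f(L/D)V²/(2g) = 0.01568·(275/0.340)·0.8822²/(2·9.81) = 0.5033 m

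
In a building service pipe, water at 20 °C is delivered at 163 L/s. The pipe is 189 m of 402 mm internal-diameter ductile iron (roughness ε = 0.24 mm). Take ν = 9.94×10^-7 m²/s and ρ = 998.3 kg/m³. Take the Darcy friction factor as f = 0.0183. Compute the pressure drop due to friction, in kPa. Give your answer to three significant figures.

V = 4Q/(πD²) = 4·0.163/(π·0.402²) = 1.284 m/s
h_f = f(L/D)V²/(2g) = 0.01830·(189/0.402)·1.284²/(2·9.81) = 0.7232 m
Δp = ρg·h_f = 998.3·9.81·0.7232 = 7.083 kPa

Δp ≈ 7.08 kPa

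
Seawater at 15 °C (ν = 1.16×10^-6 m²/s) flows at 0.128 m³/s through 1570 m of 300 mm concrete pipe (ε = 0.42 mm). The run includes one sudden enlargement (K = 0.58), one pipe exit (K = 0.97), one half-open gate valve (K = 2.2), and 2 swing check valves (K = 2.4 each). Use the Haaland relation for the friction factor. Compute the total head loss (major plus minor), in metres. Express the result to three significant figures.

V = 4Q/(πD²) = 1.811 m/s; V²/2g = 0.1671 m
Re = 4.68×10^5, ε/D = 0.00140 → f = 0.02183 (Haaland)
Major: h_f = f(L/D)·V²/2g = 0.02183·5233·0.1671 = 19.09 m
Minor: ΣK = 8.55; h_m = ΣK·V²/2g = 1.429 m
Total H_L = 19.09 + 1.429 = 20.52 m

H_L ≈ 20.5 m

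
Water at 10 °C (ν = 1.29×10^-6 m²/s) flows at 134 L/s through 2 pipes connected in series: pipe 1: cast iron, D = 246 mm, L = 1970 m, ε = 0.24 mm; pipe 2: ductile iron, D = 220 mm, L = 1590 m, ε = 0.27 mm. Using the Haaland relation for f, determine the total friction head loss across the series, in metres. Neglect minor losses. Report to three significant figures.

Pipe 1: V = 2.819 m/s, Re = 5.38×10^5, ε/D = 9.76×10^-4, f = 0.02005, h_1 = f(L/D)V²/2g = 65.06 m
Pipe 2: V = 3.525 m/s, Re = 6.01×10^5, ε/D = 0.00123, f = 0.02107, h_2 = f(L/D)V²/2g = 96.45 m
Series → Q common, losses add: H = Σh = 161.5 m

H ≈ 162 m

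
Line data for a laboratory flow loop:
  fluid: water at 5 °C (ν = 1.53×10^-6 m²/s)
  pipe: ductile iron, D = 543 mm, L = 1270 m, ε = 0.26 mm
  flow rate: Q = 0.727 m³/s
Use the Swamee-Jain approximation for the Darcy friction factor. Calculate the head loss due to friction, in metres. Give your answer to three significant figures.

V = 4Q/(πD²) = 4·0.727/(π·0.543²) = 3.139 m/s
Re = VD/ν = 3.139·0.543/1.53×10^-6 = 1.11×10^6 → turbulent
ε/D = 0.26/543 = 4.79×10^-4
Swamee-Jain: f = 0.01710
h_f = f(L/D)V²/(2g) = 0.01710·(1270/0.543)·3.139²/(2·9.81) = 20.09 m

h_f ≈ 20.1 m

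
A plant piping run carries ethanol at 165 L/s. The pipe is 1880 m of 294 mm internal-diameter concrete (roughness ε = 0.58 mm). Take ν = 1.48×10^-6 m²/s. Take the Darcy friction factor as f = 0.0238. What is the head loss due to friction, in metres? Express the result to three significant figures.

V = 4Q/(πD²) = 4·0.165/(π·0.294²) = 2.431 m/s
h_f = f(L/D)V²/(2g) = 0.02380·(1880/0.294)·2.431²/(2·9.81) = 45.82 m

h_f ≈ 45.8 m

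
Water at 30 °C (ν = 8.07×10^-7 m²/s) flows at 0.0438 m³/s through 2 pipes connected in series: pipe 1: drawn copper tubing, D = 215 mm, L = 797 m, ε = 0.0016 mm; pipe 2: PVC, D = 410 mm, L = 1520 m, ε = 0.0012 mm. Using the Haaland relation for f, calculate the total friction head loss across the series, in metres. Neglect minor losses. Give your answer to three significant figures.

H ≈ 4.24 m

Pipe 1: V = 1.206 m/s, Re = 3.21×10^5, ε/D = 7.44×10^-6, f = 0.01422, h_1 = f(L/D)V²/2g = 3.911 m
Pipe 2: V = 0.3318 m/s, Re = 1.69×10^5, ε/D = 2.93×10^-6, f = 0.01604, h_2 = f(L/D)V²/2g = 0.3337 m
Series → Q common, losses add: H = Σh = 4.244 m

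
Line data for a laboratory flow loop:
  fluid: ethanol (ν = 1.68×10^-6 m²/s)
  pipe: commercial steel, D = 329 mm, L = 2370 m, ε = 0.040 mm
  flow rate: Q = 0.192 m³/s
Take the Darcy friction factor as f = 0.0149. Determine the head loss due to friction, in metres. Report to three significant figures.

h_f ≈ 27.9 m

V = 4Q/(πD²) = 4·0.192/(π·0.329²) = 2.258 m/s
h_f = f(L/D)V²/(2g) = 0.01490·(2370/0.329)·2.258²/(2·9.81) = 27.90 m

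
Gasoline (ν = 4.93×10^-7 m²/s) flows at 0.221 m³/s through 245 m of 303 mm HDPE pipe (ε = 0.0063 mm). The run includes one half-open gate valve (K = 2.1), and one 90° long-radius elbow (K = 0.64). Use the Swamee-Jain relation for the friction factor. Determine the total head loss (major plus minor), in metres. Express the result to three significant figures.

V = 4Q/(πD²) = 3.065 m/s; V²/2g = 0.4788 m
Re = 1.88×10^6, ε/D = 2.08×10^-5 → f = 0.01117 (Swamee-Jain)
Major: h_f = f(L/D)·V²/2g = 0.01117·808.6·0.4788 = 4.323 m
Minor: ΣK = 2.74; h_m = ΣK·V²/2g = 1.312 m
Total H_L = 4.323 + 1.312 = 5.634 m

H_L ≈ 5.63 m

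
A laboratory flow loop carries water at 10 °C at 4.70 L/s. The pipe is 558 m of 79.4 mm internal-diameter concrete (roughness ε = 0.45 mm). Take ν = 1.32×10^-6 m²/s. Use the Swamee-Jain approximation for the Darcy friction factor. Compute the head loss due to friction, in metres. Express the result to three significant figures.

h_f ≈ 10.8 m

V = 4Q/(πD²) = 4·0.00470/(π·0.0794²) = 0.9492 m/s
Re = VD/ν = 0.9492·0.0794/1.32×10^-6 = 5.71×10^4 → turbulent
ε/D = 0.45/79.4 = 0.00567
Swamee-Jain: f = 0.03337
h_f = f(L/D)V²/(2g) = 0.03337·(558/0.0794)·0.9492²/(2·9.81) = 10.77 m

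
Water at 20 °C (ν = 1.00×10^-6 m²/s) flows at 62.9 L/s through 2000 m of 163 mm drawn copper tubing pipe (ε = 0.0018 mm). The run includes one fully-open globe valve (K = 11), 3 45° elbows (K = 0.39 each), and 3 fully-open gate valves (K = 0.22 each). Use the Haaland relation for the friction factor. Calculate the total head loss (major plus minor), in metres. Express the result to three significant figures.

H_L ≈ 81.1 m

V = 4Q/(πD²) = 3.014 m/s; V²/2g = 0.4631 m
Re = 4.91×10^5, ε/D = 1.10×10^-5 → f = 0.01323 (Haaland)
Major: h_f = f(L/D)·V²/2g = 0.01323·12270·0.4631 = 75.17 m
Minor: ΣK = 12.8; h_m = ΣK·V²/2g = 5.942 m
Total H_L = 75.17 + 5.942 = 81.11 m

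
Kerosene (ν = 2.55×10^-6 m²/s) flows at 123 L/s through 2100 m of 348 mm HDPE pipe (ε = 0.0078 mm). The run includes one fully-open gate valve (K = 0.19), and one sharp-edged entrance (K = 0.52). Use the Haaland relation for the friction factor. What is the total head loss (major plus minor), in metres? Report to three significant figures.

H_L ≈ 8.30 m

V = 4Q/(πD²) = 1.293 m/s; V²/2g = 0.08523 m
Re = 1.76×10^5, ε/D = 2.24×10^-5 → f = 0.01601 (Haaland)
Major: h_f = f(L/D)·V²/2g = 0.01601·6034·0.08523 = 8.236 m
Minor: ΣK = 0.710; h_m = ΣK·V²/2g = 0.06052 m
Total H_L = 8.236 + 0.06052 = 8.297 m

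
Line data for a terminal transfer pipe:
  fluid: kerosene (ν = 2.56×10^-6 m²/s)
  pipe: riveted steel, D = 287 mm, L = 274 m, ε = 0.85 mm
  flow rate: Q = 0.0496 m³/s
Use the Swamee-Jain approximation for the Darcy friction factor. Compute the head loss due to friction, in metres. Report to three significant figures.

V = 4Q/(πD²) = 4·0.0496/(π·0.287²) = 0.7667 m/s
Re = VD/ν = 0.7667·0.287/2.56×10^-6 = 8.60×10^4 → turbulent
ε/D = 0.85/287 = 0.00296
Swamee-Jain: f = 0.02785
h_f = f(L/D)V²/(2g) = 0.02785·(274/0.287)·0.7667²/(2·9.81) = 0.7965 m

h_f ≈ 0.796 m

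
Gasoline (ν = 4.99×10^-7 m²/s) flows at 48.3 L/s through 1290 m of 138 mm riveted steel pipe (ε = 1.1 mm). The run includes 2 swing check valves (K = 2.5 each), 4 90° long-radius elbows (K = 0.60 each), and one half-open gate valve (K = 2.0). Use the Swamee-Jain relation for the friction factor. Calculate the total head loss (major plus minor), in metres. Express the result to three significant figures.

H_L ≈ 180 m

V = 4Q/(πD²) = 3.229 m/s; V²/2g = 0.5315 m
Re = 8.93×10^5, ε/D = 0.00797 → f = 0.03529 (Swamee-Jain)
Major: h_f = f(L/D)·V²/2g = 0.03529·9348·0.5315 = 175.3 m
Minor: ΣK = 9.40; h_m = ΣK·V²/2g = 4.996 m
Total H_L = 175.3 + 4.996 = 180.3 m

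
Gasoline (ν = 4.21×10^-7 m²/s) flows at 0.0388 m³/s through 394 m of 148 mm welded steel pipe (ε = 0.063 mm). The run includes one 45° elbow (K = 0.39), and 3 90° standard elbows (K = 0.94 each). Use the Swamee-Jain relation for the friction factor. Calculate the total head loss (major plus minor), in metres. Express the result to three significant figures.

V = 4Q/(πD²) = 2.255 m/s; V²/2g = 0.2593 m
Re = 7.93×10^5, ε/D = 4.26×10^-4 → f = 0.01692 (Swamee-Jain)
Major: h_f = f(L/D)·V²/2g = 0.01692·2662·0.2593 = 11.68 m
Minor: ΣK = 3.21; h_m = ΣK·V²/2g = 0.8322 m
Total H_L = 11.68 + 0.8322 = 12.51 m

H_L ≈ 12.5 m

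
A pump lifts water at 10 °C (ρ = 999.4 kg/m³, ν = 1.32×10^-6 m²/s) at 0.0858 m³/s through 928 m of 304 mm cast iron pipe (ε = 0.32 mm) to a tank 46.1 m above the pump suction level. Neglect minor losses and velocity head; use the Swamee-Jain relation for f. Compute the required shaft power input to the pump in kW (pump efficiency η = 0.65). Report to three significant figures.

V = 4Q/(πD²) = 1.182 m/s; Re = 2.72×10^5; ε/D = 0.00105; f = 0.02105
h_f = f(L/D)V²/2g = 4.577 m
Total head H = z + h_f = 46.1 + 4.577 = 50.68 m
P_hyd = ρgQH = 999.4·9.81·0.0858·50.68 = 42.63 kW
P_shaft = P_hyd/η = 42.63/0.65 = 65.58 kW

P_shaft ≈ 65.6 kW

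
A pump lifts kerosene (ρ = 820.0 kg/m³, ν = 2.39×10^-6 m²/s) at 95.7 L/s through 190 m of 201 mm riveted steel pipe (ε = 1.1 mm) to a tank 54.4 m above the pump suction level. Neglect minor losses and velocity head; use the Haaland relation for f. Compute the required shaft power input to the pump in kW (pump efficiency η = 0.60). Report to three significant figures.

V = 4Q/(πD²) = 3.016 m/s; Re = 2.54×10^5; ε/D = 0.00547; f = 0.03160
h_f = f(L/D)V²/2g = 13.85 m
Total head H = z + h_f = 54.4 + 13.85 = 68.25 m
P_hyd = ρgQH = 820.0·9.81·0.0957·68.25 = 52.54 kW
P_shaft = P_hyd/η = 52.54/0.60 = 87.57 kW

P_shaft ≈ 87.6 kW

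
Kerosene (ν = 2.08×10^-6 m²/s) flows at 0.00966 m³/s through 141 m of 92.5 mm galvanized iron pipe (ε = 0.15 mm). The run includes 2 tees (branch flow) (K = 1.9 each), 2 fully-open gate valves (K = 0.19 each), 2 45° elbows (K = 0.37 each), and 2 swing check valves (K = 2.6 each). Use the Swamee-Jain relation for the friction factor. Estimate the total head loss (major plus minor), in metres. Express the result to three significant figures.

V = 4Q/(πD²) = 1.437 m/s; V²/2g = 0.1053 m
Re = 6.39×10^4, ε/D = 0.00162 → f = 0.02521 (Swamee-Jain)
Major: h_f = f(L/D)·V²/2g = 0.02521·1524·0.1053 = 4.048 m
Minor: ΣK = 10.1; h_m = ΣK·V²/2g = 1.066 m
Total H_L = 4.048 + 1.066 = 5.114 m

H_L ≈ 5.11 m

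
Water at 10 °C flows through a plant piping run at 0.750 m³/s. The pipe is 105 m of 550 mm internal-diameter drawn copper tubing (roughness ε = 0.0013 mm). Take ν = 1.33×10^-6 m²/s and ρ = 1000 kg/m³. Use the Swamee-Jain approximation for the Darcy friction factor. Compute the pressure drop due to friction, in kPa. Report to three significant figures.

Δp ≈ 10.6 kPa

V = 4Q/(πD²) = 4·0.750/(π·0.550²) = 3.157 m/s
Re = VD/ν = 3.157·0.550/1.33×10^-6 = 1.31×10^6 → turbulent
ε/D = 0.0013/550 = 2.36×10^-6
Swamee-Jain: f = 0.01117
h_f = f(L/D)V²/(2g) = 0.01117·(105/0.550)·3.157²/(2·9.81) = 1.083 m
Δp = ρg·h_f = 1000·9.81·1.083 = 10.63 kPa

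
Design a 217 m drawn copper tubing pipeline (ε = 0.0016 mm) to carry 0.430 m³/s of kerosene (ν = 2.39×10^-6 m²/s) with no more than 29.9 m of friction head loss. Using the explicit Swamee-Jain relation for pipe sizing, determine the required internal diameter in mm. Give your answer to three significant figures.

Swamee-Jain (Type III): D = 0.66·[ε^1.25·(LQ²/(gh_f))^4.75 + ν·Q^9.4·(L/(gh_f))^5.2]^0.04
LQ²/(gh_f) = 0.1368; L/(gh_f) = 0.7398
Term 1 = ε^1.25·(…)^4.75 = 4.48×10^-12; Term 2 = ν·Q^9.4·(…)^5.2 = 1.79×10^-10
D = 0.66·(4.48×10^-12 + 1.79×10^-10)^0.04 = 0.2692 m = 269 mm
Check: V = 7.56 m/s, Re = 8.51×10^5, f = 0.01206, h_f = 28.3 m ≈ 29.9 m ✓

D ≈ 269 mm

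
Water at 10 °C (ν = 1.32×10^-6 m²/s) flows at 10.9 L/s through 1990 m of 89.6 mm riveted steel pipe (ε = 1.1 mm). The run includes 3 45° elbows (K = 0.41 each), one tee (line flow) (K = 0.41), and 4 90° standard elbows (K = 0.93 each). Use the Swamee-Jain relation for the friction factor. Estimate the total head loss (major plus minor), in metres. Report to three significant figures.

H_L ≈ 141 m

V = 4Q/(πD²) = 1.729 m/s; V²/2g = 0.1523 m
Re = 1.17×10^5, ε/D = 0.0123 → f = 0.04134 (Swamee-Jain)
Major: h_f = f(L/D)·V²/2g = 0.04134·22210·0.1523 = 139.9 m
Minor: ΣK = 5.36; h_m = ΣK·V²/2g = 0.8164 m
Total H_L = 139.9 + 0.8164 = 140.7 m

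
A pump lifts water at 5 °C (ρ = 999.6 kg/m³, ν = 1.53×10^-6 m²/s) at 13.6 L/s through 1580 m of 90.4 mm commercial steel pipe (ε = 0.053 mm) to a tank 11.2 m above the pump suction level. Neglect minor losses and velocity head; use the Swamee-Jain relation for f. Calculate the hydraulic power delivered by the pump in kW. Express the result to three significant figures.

P_hyd ≈ 12.3 kW

V = 4Q/(πD²) = 2.119 m/s; Re = 1.25×10^5; ε/D = 5.86×10^-4; f = 0.02025
h_f = f(L/D)V²/2g = 81.01 m
Total head H = z + h_f = 11.2 + 81.01 = 92.21 m
P_hyd = ρgQH = 999.6·9.81·0.0136·92.21 = 12.30 kW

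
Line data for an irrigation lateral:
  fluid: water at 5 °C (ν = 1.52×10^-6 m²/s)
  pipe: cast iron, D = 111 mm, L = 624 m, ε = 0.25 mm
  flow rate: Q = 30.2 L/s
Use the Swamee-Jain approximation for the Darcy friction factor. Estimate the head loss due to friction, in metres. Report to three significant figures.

V = 4Q/(πD²) = 4·0.0302/(π·0.111²) = 3.121 m/s
Re = VD/ν = 3.121·0.111/1.52×10^-6 = 2.28×10^5 → turbulent
ε/D = 0.25/111 = 0.00225
Swamee-Jain: f = 0.02507
h_f = f(L/D)V²/(2g) = 0.02507·(624/0.111)·3.121²/(2·9.81) = 69.96 m

h_f ≈ 70.0 m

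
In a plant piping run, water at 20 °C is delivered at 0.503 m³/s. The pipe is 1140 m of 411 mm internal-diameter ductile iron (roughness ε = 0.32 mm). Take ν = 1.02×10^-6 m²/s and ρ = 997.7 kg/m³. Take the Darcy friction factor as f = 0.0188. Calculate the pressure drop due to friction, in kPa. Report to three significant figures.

V = 4Q/(πD²) = 4·0.503/(π·0.411²) = 3.791 m/s
h_f = f(L/D)V²/(2g) = 0.01880·(1140/0.411)·3.791²/(2·9.81) = 38.20 m
Δp = ρg·h_f = 997.7·9.81·38.20 = 373.9 kPa

Δp ≈ 374 kPa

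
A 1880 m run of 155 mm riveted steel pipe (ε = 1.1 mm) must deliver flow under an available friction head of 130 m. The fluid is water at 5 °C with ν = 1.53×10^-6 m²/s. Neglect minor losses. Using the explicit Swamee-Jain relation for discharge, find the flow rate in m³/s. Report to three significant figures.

Swamee-Jain (Type II): Q = -0.965·√(gD⁵h_f/L)·ln[ε/(3.7D) + √(3.17ν²L/(gD³h_f))]
√(gD⁵h_f/L) = √(9.81·0.155⁵·130/1880) = 0.007790
ε/(3.7D) = 0.00192; √(3.17ν²L/(gD³h_f)) = 5.42×10^-5
Q = -0.965·0.007790·ln(0.001972) = 0.04682 m³/s
Check: V = 2.48 m/s, Re = 2.51×10^5, f = 0.03430, h_f = 131 m ≈ 130 m ✓

Q ≈ 0.0468 m³/s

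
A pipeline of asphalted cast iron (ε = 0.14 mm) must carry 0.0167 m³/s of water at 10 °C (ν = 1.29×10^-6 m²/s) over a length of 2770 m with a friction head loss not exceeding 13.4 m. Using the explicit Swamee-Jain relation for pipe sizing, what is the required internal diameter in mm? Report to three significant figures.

D ≈ 162 mm

Swamee-Jain (Type III): D = 0.66·[ε^1.25·(LQ²/(gh_f))^4.75 + ν·Q^9.4·(L/(gh_f))^5.2]^0.04
LQ²/(gh_f) = 0.005877; L/(gh_f) = 21.07
Term 1 = ε^1.25·(…)^4.75 = 3.86×10^-16; Term 2 = ν·Q^9.4·(…)^5.2 = 1.94×10^-16
D = 0.66·(3.86×10^-16 + 1.94×10^-16)^0.04 = 0.1622 m = 162 mm
Check: V = 0.808 m/s, Re = 1.02×10^5, f = 0.02182, h_f = 12.4 m ≈ 13.4 m ✓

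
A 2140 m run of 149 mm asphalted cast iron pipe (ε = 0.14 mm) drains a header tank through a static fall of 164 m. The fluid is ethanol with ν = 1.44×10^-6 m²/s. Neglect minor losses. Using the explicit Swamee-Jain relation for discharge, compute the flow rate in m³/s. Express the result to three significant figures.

Swamee-Jain (Type II): Q = -0.965·√(gD⁵h_f/L)·ln[ε/(3.7D) + √(3.17ν²L/(gD³h_f))]
√(gD⁵h_f/L) = √(9.81·0.149⁵·164/2140) = 0.007430
ε/(3.7D) = 2.54×10^-4; √(3.17ν²L/(gD³h_f)) = 5.14×10^-5
Q = -0.965·0.007430·ln(3.054×10^-4) = 0.05804 m³/s
Check: V = 3.33 m/s, Re = 3.44×10^5, f = 0.02037, h_f = 165 m ≈ 164 m ✓

Q ≈ 0.0580 m³/s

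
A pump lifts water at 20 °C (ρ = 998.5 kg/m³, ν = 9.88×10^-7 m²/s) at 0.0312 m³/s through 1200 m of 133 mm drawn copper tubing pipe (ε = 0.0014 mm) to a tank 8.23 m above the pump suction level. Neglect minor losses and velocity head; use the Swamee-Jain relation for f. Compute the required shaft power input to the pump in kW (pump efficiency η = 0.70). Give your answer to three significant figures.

P_shaft ≈ 18.3 kW

V = 4Q/(πD²) = 2.246 m/s; Re = 3.02×10^5; ε/D = 1.05×10^-5; f = 0.01448
h_f = f(L/D)V²/2g = 33.58 m
Total head H = z + h_f = 8.23 + 33.58 = 41.81 m
P_hyd = ρgQH = 998.5·9.81·0.0312·41.81 = 12.78 kW
P_shaft = P_hyd/η = 12.78/0.70 = 18.25 kW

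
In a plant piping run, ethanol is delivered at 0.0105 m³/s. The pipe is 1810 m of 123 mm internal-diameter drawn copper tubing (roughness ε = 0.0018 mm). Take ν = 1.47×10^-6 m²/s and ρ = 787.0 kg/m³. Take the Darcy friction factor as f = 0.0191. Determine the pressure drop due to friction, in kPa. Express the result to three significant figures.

Δp ≈ 86.4 kPa

V = 4Q/(πD²) = 4·0.0105/(π·0.123²) = 0.8837 m/s
h_f = f(L/D)V²/(2g) = 0.01910·(1810/0.123)·0.8837²/(2·9.81) = 11.19 m
Δp = ρg·h_f = 787.0·9.81·11.19 = 86.36 kPa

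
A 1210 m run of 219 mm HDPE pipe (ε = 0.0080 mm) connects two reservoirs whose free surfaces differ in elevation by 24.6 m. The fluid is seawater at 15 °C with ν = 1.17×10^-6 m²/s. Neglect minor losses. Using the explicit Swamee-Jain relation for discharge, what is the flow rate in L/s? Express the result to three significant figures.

Q ≈ 94.8 L/s

Swamee-Jain (Type II): Q = -0.965·√(gD⁵h_f/L)·ln[ε/(3.7D) + √(3.17ν²L/(gD³h_f))]
√(gD⁵h_f/L) = √(9.81·0.219⁵·24.6/1210) = 0.01002
ε/(3.7D) = 9.87×10^-6; √(3.17ν²L/(gD³h_f)) = 4.55×10^-5
Q = -0.965·0.01002·ln(5.539×10^-5) = 0.09480 m³/s
Check: V = 2.52 m/s, Re = 4.71×10^5, f = 0.01377, h_f = 24.6 m ≈ 24.6 m ✓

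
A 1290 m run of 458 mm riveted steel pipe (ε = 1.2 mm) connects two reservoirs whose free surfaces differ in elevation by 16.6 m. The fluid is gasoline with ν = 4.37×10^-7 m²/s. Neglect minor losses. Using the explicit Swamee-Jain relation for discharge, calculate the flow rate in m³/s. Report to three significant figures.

Q ≈ 0.353 m³/s

Swamee-Jain (Type II): Q = -0.965·√(gD⁵h_f/L)·ln[ε/(3.7D) + √(3.17ν²L/(gD³h_f))]
√(gD⁵h_f/L) = √(9.81·0.458⁵·16.6/1290) = 0.05044
ε/(3.7D) = 7.08×10^-4; √(3.17ν²L/(gD³h_f)) = 7.07×10^-6
Q = -0.965·0.05044·ln(7.152×10^-4) = 0.3525 m³/s
Check: V = 2.14 m/s, Re = 2.24×10^6, f = 0.02530, h_f = 16.6 m ≈ 16.6 m ✓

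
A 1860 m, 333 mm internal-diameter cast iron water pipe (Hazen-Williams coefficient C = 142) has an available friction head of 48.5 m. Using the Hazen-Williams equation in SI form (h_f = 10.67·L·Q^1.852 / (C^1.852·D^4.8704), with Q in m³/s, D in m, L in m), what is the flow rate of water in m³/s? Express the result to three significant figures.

Q ≈ 0.306 m³/s

Rearranging: Q = [h_f·C^1.852·D^4.8704 / (10.67·L)]^(1/1.852)
Q = [48.5·142^1.852·0.333^4.8704 / (10.67·1860)]^0.540 = 0.3063 m³/s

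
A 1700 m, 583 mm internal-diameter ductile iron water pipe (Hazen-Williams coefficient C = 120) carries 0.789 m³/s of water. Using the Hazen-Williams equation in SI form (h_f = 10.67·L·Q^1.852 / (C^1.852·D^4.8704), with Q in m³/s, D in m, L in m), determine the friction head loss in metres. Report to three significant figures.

h_f ≈ 22.8 m

h_f = 10.67·1700·0.789^1.852 / (120^1.852·0.583^4.8704) = 22.84 m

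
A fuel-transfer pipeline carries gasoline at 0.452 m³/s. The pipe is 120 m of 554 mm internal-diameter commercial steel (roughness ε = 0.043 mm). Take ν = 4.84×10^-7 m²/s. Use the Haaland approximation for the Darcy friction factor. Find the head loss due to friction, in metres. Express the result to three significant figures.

h_f ≈ 0.476 m

V = 4Q/(πD²) = 4·0.452/(π·0.554²) = 1.875 m/s
Re = VD/ν = 1.875·0.554/4.84×10^-7 = 2.15×10^6 → turbulent
ε/D = 0.043/554 = 7.76×10^-5
Haaland: f = 0.01227
h_f = f(L/D)V²/(2g) = 0.01227·(120/0.554)·1.875²/(2·9.81) = 0.4761 m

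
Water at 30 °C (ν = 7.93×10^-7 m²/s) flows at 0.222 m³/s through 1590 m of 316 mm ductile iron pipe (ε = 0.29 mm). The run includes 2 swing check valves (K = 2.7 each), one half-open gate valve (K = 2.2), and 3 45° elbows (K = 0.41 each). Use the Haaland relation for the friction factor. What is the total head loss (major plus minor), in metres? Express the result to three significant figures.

H_L ≈ 43.7 m

V = 4Q/(πD²) = 2.831 m/s; V²/2g = 0.4084 m
Re = 1.13×10^6, ε/D = 9.18×10^-4 → f = 0.01952 (Haaland)
Major: h_f = f(L/D)·V²/2g = 0.01952·5032·0.4084 = 40.12 m
Minor: ΣK = 8.83; h_m = ΣK·V²/2g = 3.606 m
Total H_L = 40.12 + 3.606 = 43.72 m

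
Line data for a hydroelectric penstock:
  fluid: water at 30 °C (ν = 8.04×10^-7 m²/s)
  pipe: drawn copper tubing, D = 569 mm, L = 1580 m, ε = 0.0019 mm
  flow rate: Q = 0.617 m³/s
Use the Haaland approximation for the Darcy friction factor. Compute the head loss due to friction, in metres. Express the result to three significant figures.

V = 4Q/(πD²) = 4·0.617/(π·0.569²) = 2.426 m/s
Re = VD/ν = 2.426·0.569/8.04×10^-7 = 1.72×10^6 → turbulent
ε/D = 0.0019/569 = 3.34×10^-6
Haaland: f = 0.01068
h_f = f(L/D)V²/(2g) = 0.01068·(1580/0.569)·2.426²/(2·9.81) = 8.901 m

h_f ≈ 8.90 m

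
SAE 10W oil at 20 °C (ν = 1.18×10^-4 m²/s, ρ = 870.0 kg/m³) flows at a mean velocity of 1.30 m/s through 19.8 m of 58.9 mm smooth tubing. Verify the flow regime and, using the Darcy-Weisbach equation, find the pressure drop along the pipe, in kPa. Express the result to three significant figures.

Re = VD/ν = 1.30·0.05890/1.18×10^-4 = 649 → laminar (Re < 2300)
f = 64/Re = 0.09863
h_f = f(L/D)V²/(2g) = 0.09863·(19.8/0.05890)·1.30²/(2·9.81) = 2.856 m
Δp = ρg·h_f = 870.0·9.81·2.856 = 24.37 kPa

Δp ≈ 24.4 kPa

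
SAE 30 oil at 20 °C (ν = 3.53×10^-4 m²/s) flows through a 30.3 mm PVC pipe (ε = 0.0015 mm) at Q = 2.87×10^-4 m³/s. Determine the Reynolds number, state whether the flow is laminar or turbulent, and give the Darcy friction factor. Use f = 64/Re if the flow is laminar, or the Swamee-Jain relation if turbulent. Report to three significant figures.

V = 4Q/(πD²) = 0.3980 m/s
Re = VD/ν = 0.3980·0.0303/3.53×10^-4 = 34.2
Re < 2300 → laminar → f = 64/Re = 1.873

Re ≈ 34.2; laminar; f = 64/Re ≈ 1.87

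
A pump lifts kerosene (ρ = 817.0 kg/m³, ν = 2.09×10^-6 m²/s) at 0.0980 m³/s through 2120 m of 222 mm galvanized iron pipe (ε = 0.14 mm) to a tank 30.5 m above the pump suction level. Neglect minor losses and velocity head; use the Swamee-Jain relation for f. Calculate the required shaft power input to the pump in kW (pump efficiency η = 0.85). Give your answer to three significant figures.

P_shaft ≈ 83.5 kW

V = 4Q/(πD²) = 2.532 m/s; Re = 2.69×10^5; ε/D = 6.31×10^-4; f = 0.01917
h_f = f(L/D)V²/2g = 59.82 m
Total head H = z + h_f = 30.5 + 59.82 = 90.32 m
P_hyd = ρgQH = 817.0·9.81·0.0980·90.32 = 70.94 kW
P_shaft = P_hyd/η = 70.94/0.85 = 83.46 kW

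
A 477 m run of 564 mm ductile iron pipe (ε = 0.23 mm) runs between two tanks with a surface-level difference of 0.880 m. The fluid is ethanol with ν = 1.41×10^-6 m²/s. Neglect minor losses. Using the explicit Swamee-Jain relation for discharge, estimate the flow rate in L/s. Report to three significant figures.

Q ≈ 272 L/s

Swamee-Jain (Type II): Q = -0.965·√(gD⁵h_f/L)·ln[ε/(3.7D) + √(3.17ν²L/(gD³h_f))]
√(gD⁵h_f/L) = √(9.81·0.564⁵·0.880/477) = 0.03214
ε/(3.7D) = 1.10×10^-4; √(3.17ν²L/(gD³h_f)) = 4.41×10^-5
Q = -0.965·0.03214·ln(1.543×10^-4) = 0.2722 m³/s
Check: V = 1.09 m/s, Re = 4.36×10^5, f = 0.01731, h_f = 0.886 m ≈ 0.880 m ✓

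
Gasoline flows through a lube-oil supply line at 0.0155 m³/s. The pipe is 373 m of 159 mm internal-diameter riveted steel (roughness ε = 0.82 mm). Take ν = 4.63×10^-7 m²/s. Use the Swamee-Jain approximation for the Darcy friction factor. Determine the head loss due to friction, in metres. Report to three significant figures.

V = 4Q/(πD²) = 4·0.0155/(π·0.159²) = 0.7806 m/s
Re = VD/ν = 0.7806·0.159/4.63×10^-7 = 2.68×10^5 → turbulent
ε/D = 0.82/159 = 0.00516
Swamee-Jain: f = 0.03115
h_f = f(L/D)V²/(2g) = 0.03115·(373/0.159)·0.7806²/(2·9.81) = 2.269 m

h_f ≈ 2.27 m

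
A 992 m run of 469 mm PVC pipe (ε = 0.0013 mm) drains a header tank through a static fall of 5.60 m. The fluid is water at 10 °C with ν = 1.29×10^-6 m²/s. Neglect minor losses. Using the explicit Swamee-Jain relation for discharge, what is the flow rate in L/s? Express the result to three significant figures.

Swamee-Jain (Type II): Q = -0.965·√(gD⁵h_f/L)·ln[ε/(3.7D) + √(3.17ν²L/(gD³h_f))]
√(gD⁵h_f/L) = √(9.81·0.469⁵·5.60/992) = 0.03545
ε/(3.7D) = 7.49×10^-7; √(3.17ν²L/(gD³h_f)) = 3.04×10^-5
Q = -0.965·0.03545·ln(3.114×10^-5) = 0.3550 m³/s
Check: V = 2.05 m/s, Re = 7.47×10^5, f = 0.01226, h_f = 5.58 m ≈ 5.60 m ✓

Q ≈ 355 L/s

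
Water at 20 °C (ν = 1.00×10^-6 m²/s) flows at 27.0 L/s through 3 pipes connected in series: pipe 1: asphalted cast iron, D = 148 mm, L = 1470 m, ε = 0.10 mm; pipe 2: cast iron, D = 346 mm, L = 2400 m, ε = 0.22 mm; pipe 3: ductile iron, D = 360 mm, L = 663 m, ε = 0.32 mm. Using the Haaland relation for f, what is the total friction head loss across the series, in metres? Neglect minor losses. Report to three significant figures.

H ≈ 24.8 m

Pipe 1: V = 1.569 m/s, Re = 2.32×10^5, ε/D = 6.76×10^-4, f = 0.01931, h_1 = f(L/D)V²/2g = 24.08 m
Pipe 2: V = 0.2872 m/s, Re = 9.94×10^4, ε/D = 6.36×10^-4, f = 0.02063, h_2 = f(L/D)V²/2g = 0.6015 m
Pipe 3: V = 0.2653 m/s, Re = 9.55×10^4, ε/D = 8.89×10^-4, f = 0.02167, h_3 = f(L/D)V²/2g = 0.1431 m
Series → Q common, losses add: H = Σh = 24.83 m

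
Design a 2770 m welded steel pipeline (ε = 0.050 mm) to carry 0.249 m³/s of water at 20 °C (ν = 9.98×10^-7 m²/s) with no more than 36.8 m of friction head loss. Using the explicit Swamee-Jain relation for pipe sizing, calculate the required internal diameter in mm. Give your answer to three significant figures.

Swamee-Jain (Type III): D = 0.66·[ε^1.25·(LQ²/(gh_f))^4.75 + ν·Q^9.4·(L/(gh_f))^5.2]^0.04
LQ²/(gh_f) = 0.4757; L/(gh_f) = 7.673
Term 1 = ε^1.25·(…)^4.75 = 1.23×10^-7; Term 2 = ν·Q^9.4·(…)^5.2 = 8.42×10^-8
D = 0.66·(1.23×10^-7 + 8.42×10^-8)^0.04 = 0.3566 m = 357 mm
Check: V = 2.49 m/s, Re = 8.91×10^5, f = 0.01418, h_f = 34.9 m ≈ 36.8 m ✓

D ≈ 357 mm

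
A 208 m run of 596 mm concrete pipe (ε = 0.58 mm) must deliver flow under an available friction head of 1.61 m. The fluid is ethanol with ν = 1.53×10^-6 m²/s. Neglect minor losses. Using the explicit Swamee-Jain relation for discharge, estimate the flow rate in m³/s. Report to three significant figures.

Q ≈ 0.595 m³/s

Swamee-Jain (Type II): Q = -0.965·√(gD⁵h_f/L)·ln[ε/(3.7D) + √(3.17ν²L/(gD³h_f))]
√(gD⁵h_f/L) = √(9.81·0.596⁵·1.61/208) = 0.07557
ε/(3.7D) = 2.63×10^-4; √(3.17ν²L/(gD³h_f)) = 2.15×10^-5
Q = -0.965·0.07557·ln(2.845×10^-4) = 0.5954 m³/s
Check: V = 2.13 m/s, Re = 8.31×10^5, f = 0.01998, h_f = 1.62 m ≈ 1.61 m ✓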